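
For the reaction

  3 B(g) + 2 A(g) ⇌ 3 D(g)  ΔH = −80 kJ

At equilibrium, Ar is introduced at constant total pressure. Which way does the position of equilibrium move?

left

Adding inert gas at constant total pressure expands the volume and lowers every reacting partial pressure. With Δn_gas = 3 − 5 = -2, Q moves away from K toward the side with fewer gas moles, so the system shifts toward the side with more gas moles — to the left.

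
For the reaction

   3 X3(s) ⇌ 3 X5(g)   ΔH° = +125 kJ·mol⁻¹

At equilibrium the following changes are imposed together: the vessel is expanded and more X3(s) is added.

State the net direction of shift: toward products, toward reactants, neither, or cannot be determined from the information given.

Gas moles: reactants 0, products 3 (Δn_gas = +3). Expansion shifts the system toward the side with more moles of gas — to the right.
X3 is a pure solid; its activity is 1 regardless of amount, so Q is unaffected — no shift from this change.
Only the nonzero effect(s) matter; the net shift is to the right.

right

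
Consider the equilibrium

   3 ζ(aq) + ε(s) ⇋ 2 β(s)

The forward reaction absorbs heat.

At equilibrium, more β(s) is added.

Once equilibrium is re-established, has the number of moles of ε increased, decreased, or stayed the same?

β is a pure solid; its activity is 1 regardless of amount, so Q is unaffected — no shift from this change.
No net shift occurs, so the amount of ε is unchanged.

unchanged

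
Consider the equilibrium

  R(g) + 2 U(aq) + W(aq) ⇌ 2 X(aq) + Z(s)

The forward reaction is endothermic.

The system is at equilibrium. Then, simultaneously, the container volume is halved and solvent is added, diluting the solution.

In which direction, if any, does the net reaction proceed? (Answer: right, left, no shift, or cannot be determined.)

Gas moles: reactants 1, products 0 (Δn_gas = -1). Compression shifts the system toward the side with fewer moles of gas — to the right.
Dilution lowers every aqueous concentration by the same factor. Δn_aq = 2 − 3 = -1, so the system shifts toward the side with more dissolved moles — to the left.
The individual effects push in opposite directions; without quantitative information the net direction cannot be determined.

cannot be determined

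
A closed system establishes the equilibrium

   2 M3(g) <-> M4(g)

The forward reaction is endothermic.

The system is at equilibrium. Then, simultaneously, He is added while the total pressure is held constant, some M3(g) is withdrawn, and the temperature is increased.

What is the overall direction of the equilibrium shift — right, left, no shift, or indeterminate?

Adding inert gas at constant total pressure expands the volume and lowers every reacting partial pressure. With Δn_gas = 1 − 2 = -1, Q moves away from K toward the side with fewer gas moles, so the system shifts toward the side with more gas moles — to the left.
Removing M3 (g), a reactant, drives the reaction to the left.
The forward reaction is endothermic. Raising T favours the endothermic direction — shift to the right.
The individual effects push in opposite directions; without quantitative information the net direction cannot be determined.

cannot be determined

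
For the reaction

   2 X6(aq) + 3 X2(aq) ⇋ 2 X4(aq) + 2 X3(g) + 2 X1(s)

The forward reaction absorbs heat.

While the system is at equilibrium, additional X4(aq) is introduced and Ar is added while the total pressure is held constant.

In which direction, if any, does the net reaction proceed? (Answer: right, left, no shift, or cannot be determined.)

Adding X4 (aq), a product, drives the reaction to the left.
Adding inert gas at constant total pressure expands the volume and lowers every reacting partial pressure. With Δn_gas = 2 − 0 = +2, Q moves away from K toward the side with fewer gas moles, so the system shifts toward the side with more gas moles — to the right.
The individual effects push in opposite directions; without quantitative information the net direction cannot be determined.

cannot be determined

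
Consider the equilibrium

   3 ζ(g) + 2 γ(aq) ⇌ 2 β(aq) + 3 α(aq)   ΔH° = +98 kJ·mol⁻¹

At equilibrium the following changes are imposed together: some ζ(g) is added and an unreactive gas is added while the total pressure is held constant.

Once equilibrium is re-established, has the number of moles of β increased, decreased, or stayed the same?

Adding ζ (g), a reactant, drives the reaction to the right.
Adding inert gas at constant total pressure expands the volume and lowers every reacting partial pressure. With Δn_gas = 0 − 3 = -3, Q moves away from K toward the side with fewer gas moles, so the system shifts toward the side with more gas moles — to the left.
The two effects oppose each other, so the net shift — and hence the change in β — cannot be determined from the given information.

cannot be determined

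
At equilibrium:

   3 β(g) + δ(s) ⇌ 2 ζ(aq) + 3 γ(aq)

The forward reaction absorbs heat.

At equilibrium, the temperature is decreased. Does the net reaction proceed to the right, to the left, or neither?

left

The forward reaction is endothermic. Lowering T favours the exothermic direction — shift to the left.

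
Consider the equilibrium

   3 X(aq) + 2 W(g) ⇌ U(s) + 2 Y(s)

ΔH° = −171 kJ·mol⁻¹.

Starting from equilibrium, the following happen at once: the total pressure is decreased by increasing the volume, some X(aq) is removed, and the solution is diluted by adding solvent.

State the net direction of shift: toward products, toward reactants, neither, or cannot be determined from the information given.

Gas moles: reactants 2, products 0 (Δn_gas = -2). Expansion shifts the system toward the side with more moles of gas — to the left.
Removing X (aq), a reactant, drives the reaction to the left.
Dilution lowers every aqueous concentration by the same factor. Δn_aq = 0 − 3 = -3, so the system shifts toward the side with more dissolved moles — to the left.
All effects act in the same direction — net shift to the left.

left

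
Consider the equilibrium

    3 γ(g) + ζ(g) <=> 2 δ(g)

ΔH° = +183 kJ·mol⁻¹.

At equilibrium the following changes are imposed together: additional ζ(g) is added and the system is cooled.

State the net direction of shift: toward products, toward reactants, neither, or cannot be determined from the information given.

cannot be determined

Adding ζ (g), a reactant, drives the reaction to the right.
The forward reaction is endothermic. Lowering T favours the exothermic direction — shift to the left.
The individual effects push in opposite directions; without quantitative information the net direction cannot be determined.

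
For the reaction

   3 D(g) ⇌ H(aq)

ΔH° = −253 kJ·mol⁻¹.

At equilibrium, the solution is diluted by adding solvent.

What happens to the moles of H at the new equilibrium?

increases

Dilution lowers every aqueous concentration by the same factor. Δn_aq = 1 − 0 = +1, so the system shifts toward the side with more dissolved moles — to the right.
The net shift is to the right. H is a product, so its amount increases.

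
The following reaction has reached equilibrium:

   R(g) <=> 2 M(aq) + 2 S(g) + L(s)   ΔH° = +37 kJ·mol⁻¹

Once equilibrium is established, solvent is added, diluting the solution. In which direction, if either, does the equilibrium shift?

right

Dilution lowers every aqueous concentration by the same factor. Δn_aq = 2 − 0 = +2, so the system shifts toward the side with more dissolved moles — to the right.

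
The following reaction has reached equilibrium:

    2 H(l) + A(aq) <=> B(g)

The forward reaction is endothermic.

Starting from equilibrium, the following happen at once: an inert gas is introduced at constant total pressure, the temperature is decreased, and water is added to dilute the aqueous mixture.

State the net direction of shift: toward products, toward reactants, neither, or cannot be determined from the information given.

cannot be determined

Adding inert gas at constant total pressure expands the volume and lowers every reacting partial pressure. With Δn_gas = 1 − 0 = +1, Q moves away from K toward the side with fewer gas moles, so the system shifts toward the side with more gas moles — to the right.
The forward reaction is endothermic. Lowering T favours the exothermic direction — shift to the left.
Dilution lowers every aqueous concentration by the same factor. Δn_aq = 0 − 1 = -1, so the system shifts toward the side with more dissolved moles — to the left.
The individual effects push in opposite directions; without quantitative information the net direction cannot be determined.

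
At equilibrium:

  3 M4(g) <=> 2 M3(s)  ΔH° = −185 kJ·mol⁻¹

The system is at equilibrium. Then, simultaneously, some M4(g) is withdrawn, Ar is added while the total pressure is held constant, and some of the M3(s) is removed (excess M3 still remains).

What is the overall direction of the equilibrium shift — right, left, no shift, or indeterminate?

left

Removing M4 (g), a reactant, drives the reaction to the left.
Adding inert gas at constant total pressure expands the volume and lowers every reacting partial pressure. With Δn_gas = 0 − 3 = -3, Q moves away from K toward the side with fewer gas moles, so the system shifts toward the side with more gas moles — to the left.
M3 is a pure solid; its activity is 1 regardless of amount, so Q is unaffected — no shift from this change.
Only the nonzero effect(s) matter; the net shift is to the left.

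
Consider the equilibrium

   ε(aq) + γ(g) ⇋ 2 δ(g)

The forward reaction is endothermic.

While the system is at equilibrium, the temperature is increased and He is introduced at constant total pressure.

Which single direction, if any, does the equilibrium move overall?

The forward reaction is endothermic. Raising T favours the endothermic direction — shift to the right.
Adding inert gas at constant total pressure expands the volume and lowers every reacting partial pressure. With Δn_gas = 2 − 1 = +1, Q moves away from K toward the side with fewer gas moles, so the system shifts toward the side with more gas moles — to the right.
All effects act in the same direction — net shift to the right.

right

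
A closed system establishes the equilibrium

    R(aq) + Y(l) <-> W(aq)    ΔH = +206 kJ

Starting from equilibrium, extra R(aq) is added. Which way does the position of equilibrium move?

Adding R (aq), a reactant, drives the reaction to the right.

right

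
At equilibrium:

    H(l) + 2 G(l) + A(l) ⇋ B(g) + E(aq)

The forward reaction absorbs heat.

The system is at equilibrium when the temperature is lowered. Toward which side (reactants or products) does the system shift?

The forward reaction is endothermic. Lowering T favours the exothermic direction — shift to the left.

left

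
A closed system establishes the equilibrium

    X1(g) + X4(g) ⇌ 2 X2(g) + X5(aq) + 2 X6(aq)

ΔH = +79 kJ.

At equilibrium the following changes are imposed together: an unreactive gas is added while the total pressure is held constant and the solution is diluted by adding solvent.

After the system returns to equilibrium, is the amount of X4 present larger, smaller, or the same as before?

decreases

Adding inert gas at constant total pressure expands the volume, scaling every reacting partial pressure by the same factor. Δn_gas = 2 − 2 = 0, so Q is unchanged — no shift.
Dilution lowers every aqueous concentration by the same factor. Δn_aq = 3 − 0 = +3, so the system shifts toward the side with more dissolved moles — to the right.
The net shift is to the right. X4 is a reactant, so its amount decreases.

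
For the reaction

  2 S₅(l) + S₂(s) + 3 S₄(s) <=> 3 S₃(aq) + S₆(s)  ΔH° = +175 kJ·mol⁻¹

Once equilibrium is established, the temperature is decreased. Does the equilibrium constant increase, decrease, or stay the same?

K depends on temperature via the van 't Hoff relation. The forward reaction is endothermic, so lowering T decreases K.

decreases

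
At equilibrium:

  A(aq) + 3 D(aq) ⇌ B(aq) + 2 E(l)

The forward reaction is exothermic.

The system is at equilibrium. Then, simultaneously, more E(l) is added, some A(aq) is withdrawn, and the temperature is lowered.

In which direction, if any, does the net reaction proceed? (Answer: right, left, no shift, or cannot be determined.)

cannot be determined

E is a pure liquid; its activity is 1 regardless of amount, so Q is unaffected — no shift from this change.
Removing A (aq), a reactant, drives the reaction to the left.
The forward reaction is exothermic. Lowering T favours the exothermic direction — shift to the right.
The individual effects push in opposite directions; without quantitative information the net direction cannot be determined.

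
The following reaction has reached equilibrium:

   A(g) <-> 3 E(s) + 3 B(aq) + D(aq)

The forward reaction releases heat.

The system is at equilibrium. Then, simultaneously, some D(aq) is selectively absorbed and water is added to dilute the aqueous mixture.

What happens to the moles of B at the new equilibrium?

Removing D (aq), a product, drives the reaction to the right.
Dilution lowers every aqueous concentration by the same factor. Δn_aq = 4 − 0 = +4, so the system shifts toward the side with more dissolved moles — to the right.
The net shift is to the right. B is a product, so its amount increases.

increases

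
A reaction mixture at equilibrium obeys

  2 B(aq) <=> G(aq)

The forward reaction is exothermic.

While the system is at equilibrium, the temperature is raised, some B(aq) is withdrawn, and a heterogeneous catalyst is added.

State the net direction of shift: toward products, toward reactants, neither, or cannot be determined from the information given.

left

The forward reaction is exothermic. Raising T favours the endothermic direction — shift to the left.
Removing B (aq), a reactant, drives the reaction to the left.
A catalyst speeds both forward and reverse rates equally; it changes neither Q nor K — no shift from this change.
Only the nonzero effect(s) matter; the net shift is to the left.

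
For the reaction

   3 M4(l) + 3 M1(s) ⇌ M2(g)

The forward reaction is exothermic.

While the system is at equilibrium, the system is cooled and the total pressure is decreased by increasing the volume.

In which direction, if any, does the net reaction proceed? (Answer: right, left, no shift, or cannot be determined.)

right

The forward reaction is exothermic. Lowering T favours the exothermic direction — shift to the right.
Gas moles: reactants 0, products 1 (Δn_gas = +1). Expansion shifts the system toward the side with more moles of gas — to the right.
All effects act in the same direction — net shift to the right.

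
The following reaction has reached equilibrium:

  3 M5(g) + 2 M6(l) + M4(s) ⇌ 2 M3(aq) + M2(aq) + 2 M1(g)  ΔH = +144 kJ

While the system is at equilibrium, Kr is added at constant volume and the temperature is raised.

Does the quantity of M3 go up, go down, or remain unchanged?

increases

At constant volume, adding an inert gas leaves every reacting species' partial pressure unchanged, so Q is unchanged — no shift from this change.
The forward reaction is endothermic. Raising T favours the endothermic direction — shift to the right.
The net shift is to the right. M3 is a product, so its amount increases.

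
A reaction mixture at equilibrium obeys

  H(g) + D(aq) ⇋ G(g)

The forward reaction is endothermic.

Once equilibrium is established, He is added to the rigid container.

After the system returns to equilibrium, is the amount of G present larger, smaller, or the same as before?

At constant volume, adding an inert gas leaves every reacting species' partial pressure unchanged, so Q is unchanged — no shift from this change.
No net shift occurs, so the amount of G is unchanged.

unchanged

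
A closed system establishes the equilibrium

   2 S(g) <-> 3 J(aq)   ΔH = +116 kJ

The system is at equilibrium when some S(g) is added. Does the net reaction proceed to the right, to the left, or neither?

Adding S (g), a reactant, drives the reaction to the right.

right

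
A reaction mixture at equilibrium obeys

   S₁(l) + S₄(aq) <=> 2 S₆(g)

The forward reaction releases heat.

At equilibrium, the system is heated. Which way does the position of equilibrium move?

left

The forward reaction is exothermic. Raising T favours the endothermic direction — shift to the left.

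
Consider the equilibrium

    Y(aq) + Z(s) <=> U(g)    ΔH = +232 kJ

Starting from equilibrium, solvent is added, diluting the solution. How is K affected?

The equilibrium constant depends only on temperature. This perturbation may move the position of equilibrium, but since T is unchanged, K itself is unchanged.

unchanged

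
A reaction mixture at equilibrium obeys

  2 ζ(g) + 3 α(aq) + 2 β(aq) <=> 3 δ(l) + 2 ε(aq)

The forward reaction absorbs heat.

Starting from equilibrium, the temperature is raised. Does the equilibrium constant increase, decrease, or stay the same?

K depends on temperature via the van 't Hoff relation. The forward reaction is endothermic, so raising T increases K.

increases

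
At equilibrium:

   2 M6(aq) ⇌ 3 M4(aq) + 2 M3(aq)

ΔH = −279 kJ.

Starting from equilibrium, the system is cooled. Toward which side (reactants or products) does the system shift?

The forward reaction is exothermic. Lowering T favours the exothermic direction — shift to the right.

right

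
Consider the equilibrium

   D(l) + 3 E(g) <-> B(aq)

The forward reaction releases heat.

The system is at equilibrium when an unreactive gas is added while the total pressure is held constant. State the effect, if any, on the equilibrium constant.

unchanged

The equilibrium constant depends only on temperature. This perturbation may move the position of equilibrium, but since T is unchanged, K itself is unchanged.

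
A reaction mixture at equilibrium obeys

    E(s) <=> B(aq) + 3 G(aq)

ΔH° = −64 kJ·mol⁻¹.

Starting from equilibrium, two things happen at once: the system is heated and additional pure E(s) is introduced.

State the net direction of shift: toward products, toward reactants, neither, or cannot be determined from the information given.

The forward reaction is exothermic. Raising T favours the endothermic direction — shift to the left.
E is a pure solid; its activity is 1 regardless of amount, so Q is unaffected — no shift from this change.
Only the nonzero effect(s) matter; the net shift is to the left.

left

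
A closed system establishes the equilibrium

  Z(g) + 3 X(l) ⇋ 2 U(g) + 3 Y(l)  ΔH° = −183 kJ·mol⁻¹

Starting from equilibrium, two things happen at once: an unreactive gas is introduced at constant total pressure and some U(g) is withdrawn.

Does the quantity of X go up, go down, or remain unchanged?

Adding inert gas at constant total pressure expands the volume and lowers every reacting partial pressure. With Δn_gas = 2 − 1 = +1, Q moves away from K toward the side with fewer gas moles, so the system shifts toward the side with more gas moles — to the right.
Removing U (g), a product, drives the reaction to the right.
The net shift is to the right. X is a reactant, so its amount decreases.

decreases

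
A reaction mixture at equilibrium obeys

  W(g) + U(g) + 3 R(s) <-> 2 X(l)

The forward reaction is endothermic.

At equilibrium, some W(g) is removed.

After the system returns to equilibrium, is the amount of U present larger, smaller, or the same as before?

Removing W (g), a reactant, drives the reaction to the left.
The net shift is to the left. U is a reactant, so its amount increases.

increases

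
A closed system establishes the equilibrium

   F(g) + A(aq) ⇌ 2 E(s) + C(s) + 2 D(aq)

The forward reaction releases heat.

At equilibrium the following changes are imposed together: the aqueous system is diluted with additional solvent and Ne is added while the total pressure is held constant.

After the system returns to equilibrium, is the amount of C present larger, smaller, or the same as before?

cannot be determined

Dilution lowers every aqueous concentration by the same factor. Δn_aq = 2 − 1 = +1, so the system shifts toward the side with more dissolved moles — to the right.
Adding inert gas at constant total pressure expands the volume and lowers every reacting partial pressure. With Δn_gas = 0 − 1 = -1, Q moves away from K toward the side with fewer gas moles, so the system shifts toward the side with more gas moles — to the left.
The two effects oppose each other, so the net shift — and hence the change in C — cannot be determined from the given information.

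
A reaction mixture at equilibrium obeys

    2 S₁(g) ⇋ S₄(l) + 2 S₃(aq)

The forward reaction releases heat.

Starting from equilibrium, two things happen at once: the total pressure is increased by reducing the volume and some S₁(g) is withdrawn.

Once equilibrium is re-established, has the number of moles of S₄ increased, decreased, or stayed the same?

Gas moles: reactants 2, products 0 (Δn_gas = -2). Compression shifts the system toward the side with fewer moles of gas — to the right.
Removing S₁ (g), a reactant, drives the reaction to the left.
The two effects oppose each other, so the net shift — and hence the change in S₄ — cannot be determined from the given information.

cannot be determined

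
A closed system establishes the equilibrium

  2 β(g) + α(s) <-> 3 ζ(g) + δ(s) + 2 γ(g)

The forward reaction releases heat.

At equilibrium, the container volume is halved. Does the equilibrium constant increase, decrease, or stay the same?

The equilibrium constant depends only on temperature. This perturbation may move the position of equilibrium, but since T is unchanged, K itself is unchanged.

unchanged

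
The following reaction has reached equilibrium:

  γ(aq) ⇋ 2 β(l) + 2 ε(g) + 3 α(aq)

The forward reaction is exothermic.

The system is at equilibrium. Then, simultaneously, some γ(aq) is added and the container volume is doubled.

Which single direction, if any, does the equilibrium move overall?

Adding γ (aq), a reactant, drives the reaction to the right.
Gas moles: reactants 0, products 2 (Δn_gas = +2). Expansion shifts the system toward the side with more moles of gas — to the right.
All effects act in the same direction — net shift to the right.

right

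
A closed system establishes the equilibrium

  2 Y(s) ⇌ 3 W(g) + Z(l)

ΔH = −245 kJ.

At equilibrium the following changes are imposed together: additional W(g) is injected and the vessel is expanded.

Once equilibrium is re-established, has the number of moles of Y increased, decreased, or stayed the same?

Adding W (g), a product, drives the reaction to the left.
Gas moles: reactants 0, products 3 (Δn_gas = +3). Expansion shifts the system toward the side with more moles of gas — to the right.
The two effects oppose each other, so the net shift — and hence the change in Y — cannot be determined from the given information.

cannot be determined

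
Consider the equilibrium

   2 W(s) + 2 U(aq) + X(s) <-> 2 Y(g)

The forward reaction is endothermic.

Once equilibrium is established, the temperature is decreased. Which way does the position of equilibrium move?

left

The forward reaction is endothermic. Lowering T favours the exothermic direction — shift to the left.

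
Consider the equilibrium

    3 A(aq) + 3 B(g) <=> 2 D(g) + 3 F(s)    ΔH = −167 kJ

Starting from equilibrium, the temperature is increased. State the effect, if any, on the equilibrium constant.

K depends on temperature via the van 't Hoff relation. The forward reaction is exothermic, so raising T decreases K.

decreases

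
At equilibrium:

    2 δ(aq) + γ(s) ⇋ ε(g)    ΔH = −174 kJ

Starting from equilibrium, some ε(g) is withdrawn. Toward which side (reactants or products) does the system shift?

Removing ε (g), a product, drives the reaction to the right.

right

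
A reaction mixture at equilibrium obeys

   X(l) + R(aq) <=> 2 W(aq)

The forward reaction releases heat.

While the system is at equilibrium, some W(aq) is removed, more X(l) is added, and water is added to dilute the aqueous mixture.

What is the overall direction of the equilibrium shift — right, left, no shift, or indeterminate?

Removing W (aq), a product, drives the reaction to the right.
X is a pure liquid; its activity is 1 regardless of amount, so Q is unaffected — no shift from this change.
Dilution lowers every aqueous concentration by the same factor. Δn_aq = 2 − 1 = +1, so the system shifts toward the side with more dissolved moles — to the right.
Only the nonzero effect(s) matter; the net shift is to the right.

right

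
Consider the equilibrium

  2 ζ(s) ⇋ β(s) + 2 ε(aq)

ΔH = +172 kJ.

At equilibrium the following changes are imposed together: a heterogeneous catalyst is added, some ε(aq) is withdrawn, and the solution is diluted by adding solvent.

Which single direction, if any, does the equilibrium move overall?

right

A catalyst speeds both forward and reverse rates equally; it changes neither Q nor K — no shift from this change.
Removing ε (aq), a product, drives the reaction to the right.
Dilution lowers every aqueous concentration by the same factor. Δn_aq = 2 − 0 = +2, so the system shifts toward the side with more dissolved moles — to the right.
Only the nonzero effect(s) matter; the net shift is to the right.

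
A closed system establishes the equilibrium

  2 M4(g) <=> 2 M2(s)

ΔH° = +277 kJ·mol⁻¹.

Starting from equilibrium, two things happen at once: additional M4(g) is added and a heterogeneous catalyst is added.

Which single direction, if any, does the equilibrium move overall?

Adding M4 (g), a reactant, drives the reaction to the right.
A catalyst speeds both forward and reverse rates equally; it changes neither Q nor K — no shift from this change.
Only the nonzero effect(s) matter; the net shift is to the right.

right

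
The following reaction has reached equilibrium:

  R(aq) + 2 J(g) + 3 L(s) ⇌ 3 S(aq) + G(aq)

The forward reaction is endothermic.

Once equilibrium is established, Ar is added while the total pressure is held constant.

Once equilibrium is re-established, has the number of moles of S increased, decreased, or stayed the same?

decreases

Adding inert gas at constant total pressure expands the volume and lowers every reacting partial pressure. With Δn_gas = 0 − 2 = -2, Q moves away from K toward the side with fewer gas moles, so the system shifts toward the side with more gas moles — to the left.
The net shift is to the left. S is a product, so its amount decreases.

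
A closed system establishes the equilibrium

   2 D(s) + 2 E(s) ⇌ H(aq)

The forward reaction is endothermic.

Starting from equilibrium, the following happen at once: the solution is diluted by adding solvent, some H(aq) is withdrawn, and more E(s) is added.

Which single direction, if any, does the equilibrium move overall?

Dilution lowers every aqueous concentration by the same factor. Δn_aq = 1 − 0 = +1, so the system shifts toward the side with more dissolved moles — to the right.
Removing H (aq), a product, drives the reaction to the right.
E is a pure solid; its activity is 1 regardless of amount, so Q is unaffected — no shift from this change.
Only the nonzero effect(s) matter; the net shift is to the right.

right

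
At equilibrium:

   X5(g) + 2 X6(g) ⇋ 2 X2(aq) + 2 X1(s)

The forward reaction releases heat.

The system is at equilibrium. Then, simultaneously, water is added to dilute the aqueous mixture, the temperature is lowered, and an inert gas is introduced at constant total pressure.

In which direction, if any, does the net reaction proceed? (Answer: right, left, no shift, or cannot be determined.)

Dilution lowers every aqueous concentration by the same factor. Δn_aq = 2 − 0 = +2, so the system shifts toward the side with more dissolved moles — to the right.
The forward reaction is exothermic. Lowering T favours the exothermic direction — shift to the right.
Adding inert gas at constant total pressure expands the volume and lowers every reacting partial pressure. With Δn_gas = 0 − 3 = -3, Q moves away from K toward the side with fewer gas moles, so the system shifts toward the side with more gas moles — to the left.
The individual effects push in opposite directions; without quantitative information the net direction cannot be determined.

cannot be determined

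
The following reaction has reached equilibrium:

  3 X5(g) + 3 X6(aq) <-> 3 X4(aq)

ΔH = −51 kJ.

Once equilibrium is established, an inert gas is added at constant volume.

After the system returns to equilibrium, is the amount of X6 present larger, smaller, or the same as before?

At constant volume, adding an inert gas leaves every reacting species' partial pressure unchanged, so Q is unchanged — no shift from this change.
No net shift occurs, so the amount of X6 is unchanged.

unchanged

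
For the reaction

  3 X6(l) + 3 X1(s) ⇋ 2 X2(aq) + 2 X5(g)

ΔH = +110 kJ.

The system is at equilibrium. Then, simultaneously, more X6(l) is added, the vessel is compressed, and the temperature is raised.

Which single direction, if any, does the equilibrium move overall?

cannot be determined

X6 is a pure liquid; its activity is 1 regardless of amount, so Q is unaffected — no shift from this change.
Gas moles: reactants 0, products 2 (Δn_gas = +2). Compression shifts the system toward the side with fewer moles of gas — to the left.
The forward reaction is endothermic. Raising T favours the endothermic direction — shift to the right.
The individual effects push in opposite directions; without quantitative information the net direction cannot be determined.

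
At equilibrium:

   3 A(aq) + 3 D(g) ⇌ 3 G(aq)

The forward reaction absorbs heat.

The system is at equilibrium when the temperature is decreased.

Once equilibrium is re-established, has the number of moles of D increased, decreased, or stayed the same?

increases

The forward reaction is endothermic. Lowering T favours the exothermic direction — shift to the left.
The net shift is to the left. D is a reactant, so its amount increases.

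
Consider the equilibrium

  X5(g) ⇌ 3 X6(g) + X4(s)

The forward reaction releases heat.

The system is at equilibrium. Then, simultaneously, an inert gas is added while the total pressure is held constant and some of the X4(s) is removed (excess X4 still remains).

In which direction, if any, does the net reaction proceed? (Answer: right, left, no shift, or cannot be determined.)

Adding inert gas at constant total pressure expands the volume and lowers every reacting partial pressure. With Δn_gas = 3 − 1 = +2, Q moves away from K toward the side with fewer gas moles, so the system shifts toward the side with more gas moles — to the right.
X4 is a pure solid; its activity is 1 regardless of amount, so Q is unaffected — no shift from this change.
Only the nonzero effect(s) matter; the net shift is to the right.

right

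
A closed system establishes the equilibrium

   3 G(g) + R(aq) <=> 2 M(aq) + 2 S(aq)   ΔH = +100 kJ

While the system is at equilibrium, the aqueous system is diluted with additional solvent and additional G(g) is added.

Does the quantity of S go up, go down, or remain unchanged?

increases

Dilution lowers every aqueous concentration by the same factor. Δn_aq = 4 − 1 = +3, so the system shifts toward the side with more dissolved moles — to the right.
Adding G (g), a reactant, drives the reaction to the right.
The net shift is to the right. S is a product, so its amount increases.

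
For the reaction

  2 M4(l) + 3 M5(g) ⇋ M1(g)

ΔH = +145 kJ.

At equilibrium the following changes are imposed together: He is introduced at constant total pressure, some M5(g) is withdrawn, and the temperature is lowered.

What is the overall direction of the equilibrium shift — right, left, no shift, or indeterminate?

left

Adding inert gas at constant total pressure expands the volume and lowers every reacting partial pressure. With Δn_gas = 1 − 3 = -2, Q moves away from K toward the side with fewer gas moles, so the system shifts toward the side with more gas moles — to the left.
Removing M5 (g), a reactant, drives the reaction to the left.
The forward reaction is endothermic. Lowering T favours the exothermic direction — shift to the left.
All effects act in the same direction — net shift to the left.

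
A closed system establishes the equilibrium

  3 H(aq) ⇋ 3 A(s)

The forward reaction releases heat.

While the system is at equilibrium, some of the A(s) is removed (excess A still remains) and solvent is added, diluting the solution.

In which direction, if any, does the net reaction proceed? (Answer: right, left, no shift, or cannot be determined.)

A is a pure solid; its activity is 1 regardless of amount, so Q is unaffected — no shift from this change.
Dilution lowers every aqueous concentration by the same factor. Δn_aq = 0 − 3 = -3, so the system shifts toward the side with more dissolved moles — to the left.
Only the nonzero effect(s) matter; the net shift is to the left.

left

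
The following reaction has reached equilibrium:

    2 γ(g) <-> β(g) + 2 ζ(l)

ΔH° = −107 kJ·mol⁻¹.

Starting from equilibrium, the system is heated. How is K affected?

K depends on temperature via the van 't Hoff relation. The forward reaction is exothermic, so raising T decreases K.

decreases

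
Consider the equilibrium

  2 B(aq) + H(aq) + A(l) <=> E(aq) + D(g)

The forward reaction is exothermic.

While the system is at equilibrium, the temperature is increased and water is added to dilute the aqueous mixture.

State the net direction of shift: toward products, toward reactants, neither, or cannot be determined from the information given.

left

The forward reaction is exothermic. Raising T favours the endothermic direction — shift to the left.
Dilution lowers every aqueous concentration by the same factor. Δn_aq = 1 − 3 = -2, so the system shifts toward the side with more dissolved moles — to the left.
All effects act in the same direction — net shift to the left.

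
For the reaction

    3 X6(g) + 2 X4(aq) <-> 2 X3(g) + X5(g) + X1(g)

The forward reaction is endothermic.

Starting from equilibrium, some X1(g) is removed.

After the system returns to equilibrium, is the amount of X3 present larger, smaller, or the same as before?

increases

Removing X1 (g), a product, drives the reaction to the right.
The net shift is to the right. X3 is a product, so its amount increases.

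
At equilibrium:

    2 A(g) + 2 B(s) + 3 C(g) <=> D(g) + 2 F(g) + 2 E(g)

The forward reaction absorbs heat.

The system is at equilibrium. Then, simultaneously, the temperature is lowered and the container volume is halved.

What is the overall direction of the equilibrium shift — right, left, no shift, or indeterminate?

The forward reaction is endothermic. Lowering T favours the exothermic direction — shift to the left.
Gas moles: reactants 5, products 5. Δn_gas = 0, so a volume change leaves Q equal to K — no shift from this change.
Only the nonzero effect(s) matter; the net shift is to the left.

left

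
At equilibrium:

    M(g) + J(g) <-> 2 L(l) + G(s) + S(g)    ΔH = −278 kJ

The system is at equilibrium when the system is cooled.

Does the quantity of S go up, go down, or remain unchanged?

The forward reaction is exothermic. Lowering T favours the exothermic direction — shift to the right.
The net shift is to the right. S is a product, so its amount increases.

increases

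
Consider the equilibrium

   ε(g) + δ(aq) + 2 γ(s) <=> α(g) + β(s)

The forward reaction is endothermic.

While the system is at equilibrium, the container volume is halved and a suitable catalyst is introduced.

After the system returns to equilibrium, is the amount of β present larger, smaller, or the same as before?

unchanged

Gas moles: reactants 1, products 1. Δn_gas = 0, so a volume change leaves Q equal to K — no shift from this change.
A catalyst speeds both forward and reverse rates equally; it changes neither Q nor K — no shift from this change.
No net shift occurs, so the amount of β is unchanged.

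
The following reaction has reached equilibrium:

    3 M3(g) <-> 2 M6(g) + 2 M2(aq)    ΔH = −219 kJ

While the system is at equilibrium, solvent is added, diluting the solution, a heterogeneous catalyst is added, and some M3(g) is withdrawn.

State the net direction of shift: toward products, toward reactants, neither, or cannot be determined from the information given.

Dilution lowers every aqueous concentration by the same factor. Δn_aq = 2 − 0 = +2, so the system shifts toward the side with more dissolved moles — to the right.
A catalyst speeds both forward and reverse rates equally; it changes neither Q nor K — no shift from this change.
Removing M3 (g), a reactant, drives the reaction to the left.
The individual effects push in opposite directions; without quantitative information the net direction cannot be determined.

cannot be determined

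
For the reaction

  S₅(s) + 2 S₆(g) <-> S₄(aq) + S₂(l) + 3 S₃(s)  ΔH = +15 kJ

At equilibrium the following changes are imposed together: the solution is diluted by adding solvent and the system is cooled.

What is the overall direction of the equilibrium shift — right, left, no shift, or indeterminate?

Dilution lowers every aqueous concentration by the same factor. Δn_aq = 1 − 0 = +1, so the system shifts toward the side with more dissolved moles — to the right.
The forward reaction is endothermic. Lowering T favours the exothermic direction — shift to the left.
The individual effects push in opposite directions; without quantitative information the net direction cannot be determined.

cannot be determined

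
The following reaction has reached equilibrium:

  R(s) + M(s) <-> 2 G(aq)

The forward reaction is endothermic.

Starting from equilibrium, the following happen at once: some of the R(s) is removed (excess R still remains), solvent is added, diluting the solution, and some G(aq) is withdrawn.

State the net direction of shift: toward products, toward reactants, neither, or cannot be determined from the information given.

R is a pure solid; its activity is 1 regardless of amount, so Q is unaffected — no shift from this change.
Dilution lowers every aqueous concentration by the same factor. Δn_aq = 2 − 0 = +2, so the system shifts toward the side with more dissolved moles — to the right.
Removing G (aq), a product, drives the reaction to the right.
Only the nonzero effect(s) matter; the net shift is to the right.

right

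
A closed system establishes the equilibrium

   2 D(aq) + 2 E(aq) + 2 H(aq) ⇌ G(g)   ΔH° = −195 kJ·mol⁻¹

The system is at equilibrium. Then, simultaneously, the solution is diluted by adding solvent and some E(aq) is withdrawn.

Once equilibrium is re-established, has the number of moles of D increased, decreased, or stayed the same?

Dilution lowers every aqueous concentration by the same factor. Δn_aq = 0 − 6 = -6, so the system shifts toward the side with more dissolved moles — to the left.
Removing E (aq), a reactant, drives the reaction to the left.
The net shift is to the left. D is a reactant, so its amount increases.

increases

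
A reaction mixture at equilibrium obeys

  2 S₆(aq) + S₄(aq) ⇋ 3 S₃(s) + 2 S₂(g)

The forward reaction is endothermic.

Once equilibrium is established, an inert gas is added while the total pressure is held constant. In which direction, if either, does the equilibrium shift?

Adding inert gas at constant total pressure expands the volume and lowers every reacting partial pressure. With Δn_gas = 2 − 0 = +2, Q moves away from K toward the side with fewer gas moles, so the system shifts toward the side with more gas moles — to the right.

right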